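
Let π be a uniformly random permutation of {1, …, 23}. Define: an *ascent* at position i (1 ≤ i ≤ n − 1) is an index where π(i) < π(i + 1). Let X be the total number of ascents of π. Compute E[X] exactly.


Write X = Σ X_I over i = 1, …, 22, with X_I the indicator of one ascent.
There are 22 indicators.
For each fixed i, the pair (π(i), π(i+1)) is a uniformly random ordered pair of distinct values from {1, …, 23}; by symmetry P[π(i) < π(i+1)] = 1/2.
By linearity: E[X] = 22 · (1/2) = (23 − 1) · (1/2) = 11 ≈ 11.000000.

E[X] = 11 = 11.000000.


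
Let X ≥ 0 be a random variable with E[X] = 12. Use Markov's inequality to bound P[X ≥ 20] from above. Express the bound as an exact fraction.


μ = E[X] = 12, a = 20.
Markov: P[X ≥ 20] ≤ μ/a = (12)/20 = 3/5.
Numerically: ≈ 0.600.
(Since a = 20 > μ = 12.000, the bound 3/5 is < 1 and informative.)

P[X ≥ 20] ≤ 3/5 ≈ 0.600.


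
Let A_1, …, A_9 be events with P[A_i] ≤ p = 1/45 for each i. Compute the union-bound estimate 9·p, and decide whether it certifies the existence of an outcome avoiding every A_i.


Union bound: P[∪_{i=1}^{9} A_i] ≤ Σ_i P[A_i] ≤ 9·p = 9·(1/45) = 1/5.
Numerically: 1/5 ≈ 0.200000.
Is 1/5 < 1? YES.
Since P[∪ A_i] ≤ 1/5 < 1, the complement has P[∩ A_i^c] ≥ 1 − 1/5 = 4/5 > 0, so some outcome avoids every A_i.

9·p = 1/5 ≈ 0.200000; existence CERTIFIED by the union bound.


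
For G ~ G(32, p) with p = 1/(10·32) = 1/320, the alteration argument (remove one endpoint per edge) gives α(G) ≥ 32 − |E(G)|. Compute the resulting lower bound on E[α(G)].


E[|E(G)|] = C(32, 2)·p = 496 · (1/320) = 31/20.
E[α(G)] ≥ n − E[|E(G)|] = 32 − 31/20 = 609/20.
Numerically: ≈ 30.450000.
(This is only a lower bound; the true E[α(G)] may be larger.)

E[α(G)] ≥ 609/20 ≈ 30.450000.


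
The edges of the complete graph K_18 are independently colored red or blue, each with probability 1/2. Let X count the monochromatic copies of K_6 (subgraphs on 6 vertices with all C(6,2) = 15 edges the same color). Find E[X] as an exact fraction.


Let X = Σ_S X_S over the C(18, 6) = 18564 subsets S of size 6, where X_S = 1 if the K_6 on S is monochromatic.
For a fixed S, the K_6 on S has C(6, 2) = 15 edges. P[all 15 edges red] = (1/2)^15, and likewise for blue, so P[monochromatic] = 2·(1/2)^15 = 2^{1 − 15} = 1/16384.
By linearity of expectation: E[X] = C(18, 6) · 2^{1 − 15} = 18564 · 1/16384 = 4641/4096.
Numerically: E[X] ≈ 1.1331.

E[X] = C(18,6)·2^(1−C(6,2)) = 4641/4096 ≈ 1.1331.


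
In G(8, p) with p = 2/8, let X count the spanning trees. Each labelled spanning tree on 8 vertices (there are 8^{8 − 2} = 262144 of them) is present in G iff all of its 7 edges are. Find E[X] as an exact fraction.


K_8 has 8^{8 − 2} = 262144 labelled spanning trees.
For each such spanning tree H, let X_H = 1 if all 7 edges of H are present in G. Then P[X_H = 1] = p^{7} = (1/4)^{7} = 1/16384.
By linearity of expectation: E[X] = Σ_H E[X_H] = 262144 · p^{7} = 262144 · 1/16384 = 16.
Numerically: E[X] ≈ 16.

E[X] = 262144 · (1/4)^{7} = 16 ≈ 16.


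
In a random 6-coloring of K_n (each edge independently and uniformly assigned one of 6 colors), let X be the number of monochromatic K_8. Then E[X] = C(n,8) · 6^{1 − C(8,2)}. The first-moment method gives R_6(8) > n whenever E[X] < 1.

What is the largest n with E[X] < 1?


We need C(n, 8) · 6^{1 − 28} < 1, i.e. C(n, 8) < 6^{28 − 1} = 1023490369077469249536.
Check values of n near the boundary:
  n = 1591: C(1591, 8) = 1000427749141189953870; 1000427749141189953870 < 1023490369077469249536? YES
  n = 1592: C(1592, 8) = 1005480414540892933435; 1005480414540892933435 < 1023490369077469249536? YES
  n = 1593: C(1593, 8) = 1010555394551193970323; 1010555394551193970323 < 1023490369077469249536? YES
  n = 1594: C(1594, 8) = 1015652773590544255167; 1015652773590544255167 < 1023490369077469249536? YES
  n = 1595: C(1595, 8) = 1020772636343363633895; 1020772636343363633895 < 1023490369077469249536? YES
  n = 1596: C(1596, 8) = 1025915067760710553965; 1025915067760710553965 < 1023490369077469249536? NO
  n = 1597: C(1597, 8) = 1031080153060953275445; 1031080153060953275445 < 1023490369077469249536? NO
The largest n with C(n, 8) < 1023490369077469249536 is n = 1595 (where E[X] = 113419181815929292655/113721152119718805504 ≈ 0.99734). Hence R_6(8) > 1595, i.e. R_6(8) ≥ 1596.

Largest n = 1595; hence R_6(8) > 1595.


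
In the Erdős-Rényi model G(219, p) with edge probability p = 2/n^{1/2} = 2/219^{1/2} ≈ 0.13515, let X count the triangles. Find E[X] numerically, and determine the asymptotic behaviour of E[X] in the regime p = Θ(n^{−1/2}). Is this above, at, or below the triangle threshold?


Number of potential triangles: C(219, 3) = 1726669.
Each occurs with probability p³ ≈ (0.13515)³ ≈ 2.4684470e-03.
By linearity: E[X] = C(219, 3)·p³ ≈ 1726669 · 2.4684470e-03 ≈ 4262.19099.
Since α = 1/2 < 1, p = c/n^{1/2} ≫ 1/n is above the triangle threshold p ~ 1/n. Asymptotically E[X] ~ (c³/6)·n^{3(1−α)} = (2³/6)·n^{1.5} → ∞; triangles are abundant w.h.p.

E[X] ≈ 4262.19099; in regime p = Θ(1/n^{1/2}) E[X] diverges (above the triangle threshold p ~ 1/n).


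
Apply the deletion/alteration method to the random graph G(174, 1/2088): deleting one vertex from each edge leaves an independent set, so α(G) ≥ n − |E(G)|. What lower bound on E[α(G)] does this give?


E[|E(G)|] = C(174, 2)·p = 15051 · (1/2088) = 173/24.
E[α(G)] ≥ n − E[|E(G)|] = 174 − 173/24 = 4003/24.
Numerically: ≈ 166.79167.
(This is only a lower bound; the true E[α(G)] may be larger.)

E[α(G)] ≥ 4003/24 ≈ 166.79167.


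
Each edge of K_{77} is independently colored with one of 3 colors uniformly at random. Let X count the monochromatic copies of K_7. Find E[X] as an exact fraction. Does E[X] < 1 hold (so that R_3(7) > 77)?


E[X] = C(77, 7) · 3^{1 − 21} = 2404808340 · 3^{−20} = 2404808340/3486784401.
As a reduced fraction: E[X] = 801602780/1162261467 ≈ 0.68969.
Is E[X] < 1? YES.
Since E[X] < 1, there exists a 3-coloring of K_{77} with no monochromatic K_7; hence R_3(7) > 77.

E[X] = 801602780/1162261467 ≈ 0.68969; E[X] < 1, so R_3(7) > 77.


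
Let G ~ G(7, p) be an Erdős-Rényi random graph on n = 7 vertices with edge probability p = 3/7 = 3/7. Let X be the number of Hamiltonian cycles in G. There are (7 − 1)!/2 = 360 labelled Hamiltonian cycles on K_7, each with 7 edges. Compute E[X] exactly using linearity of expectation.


K_7 has (7 − 1)!/2 = 360 labelled Hamiltonian cycles.
For each such Hamiltonian cycle H, let X_H = 1 if all 7 edges of H are present in G. Then P[X_H = 1] = p^{7} = (3/7)^{7} = 2187/823543.
By linearity of expectation: E[X] = Σ_H E[X_H] = 360 · p^{7} = 360 · 2187/823543 = 787320/823543.
Numerically: E[X] ≈ 0.95602.

E[X] = 360 · (3/7)^{7} = 787320/823543 ≈ 0.95602.


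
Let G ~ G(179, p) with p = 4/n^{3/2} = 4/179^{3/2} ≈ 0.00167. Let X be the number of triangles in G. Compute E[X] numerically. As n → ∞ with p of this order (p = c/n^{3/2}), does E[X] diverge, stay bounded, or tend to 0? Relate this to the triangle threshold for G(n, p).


Number of potential triangles: C(179, 3) = 939929.
Each occurs with probability p³ ≈ (0.00167)³ ≈ 4.65952e-09.
By linearity: E[X] = C(179, 3)·p³ ≈ 939929 · 4.65952e-09 ≈ 0.004.
Since α = 3/2 > 1, p = c/n^{3/2} = o(1/n) is below the triangle threshold p ~ 1/n. Asymptotically E[X] ~ (c³/6)·n^{3(1−α)} = (4³/6)·n^{-1.5} → 0, so by Markov's inequality G has no triangles w.h.p.

E[X] ≈ 0.004; in regime p = Θ(1/n^{3/2}) E[X] tends to 0 (below the triangle threshold p ~ 1/n).


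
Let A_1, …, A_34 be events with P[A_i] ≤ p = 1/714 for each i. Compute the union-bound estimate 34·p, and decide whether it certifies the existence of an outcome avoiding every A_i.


Union bound: P[∪_{i=1}^{34} A_i] ≤ Σ_i P[A_i] ≤ 34·p = 34·(1/714) = 1/21.
Numerically: 1/21 ≈ 0.047619.
Is 1/21 < 1? YES.
Since P[∪ A_i] ≤ 1/21 < 1, the complement has P[∩ A_i^c] ≥ 1 − 1/21 = 20/21 > 0, so some outcome avoids every A_i.

34·p = 1/21 ≈ 0.047619; existence CERTIFIED by the union bound.


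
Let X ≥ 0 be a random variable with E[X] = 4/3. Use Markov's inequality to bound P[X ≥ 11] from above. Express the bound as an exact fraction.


μ = E[X] = 4/3, a = 11.
Markov: P[X ≥ 11] ≤ μ/a = (4/3)/11 = 4/33.
Numerically: ≈ 0.121212.
(Since a = 11 > μ = 1.333333, the bound 4/33 is < 1 and informative.)

P[X ≥ 11] ≤ 4/33 ≈ 0.121212.


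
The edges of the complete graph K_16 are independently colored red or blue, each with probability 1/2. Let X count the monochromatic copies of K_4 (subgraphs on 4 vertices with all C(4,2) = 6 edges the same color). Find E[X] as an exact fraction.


Let X = Σ_S X_S over the C(16, 4) = 1820 subsets S of size 4, where X_S = 1 if the K_4 on S is monochromatic.
For a fixed S, the K_4 on S has C(4, 2) = 6 edges. P[all 6 edges red] = (1/2)^6, and likewise for blue, so P[monochromatic] = 2·(1/2)^6 = 2^{1 − 6} = 1/32.
By linearity of expectation: E[X] = C(16, 4) · 2^{1 − 6} = 1820 · 1/32 = 455/8.
Numerically: E[X] ≈ 56.8750.

E[X] = C(16,4)·2^(1−C(4,2)) = 455/8 ≈ 56.8750.


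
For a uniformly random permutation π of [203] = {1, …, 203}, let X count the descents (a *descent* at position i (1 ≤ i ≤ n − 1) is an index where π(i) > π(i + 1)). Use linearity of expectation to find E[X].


Write X = Σ X_I over i = 1, …, 202, with X_I the indicator of one descent.
There are 202 indicators.
For each fixed i, the pair (π(i), π(i+1)) is a uniformly random ordered pair of distinct values from {1, …, 203}; by symmetry P[π(i) > π(i+1)] = 1/2.
By linearity: E[X] = 202 · (1/2) = (203 − 1) · (1/2) = 101 ≈ 101.0000.

E[X] = 101 = 101.0000.


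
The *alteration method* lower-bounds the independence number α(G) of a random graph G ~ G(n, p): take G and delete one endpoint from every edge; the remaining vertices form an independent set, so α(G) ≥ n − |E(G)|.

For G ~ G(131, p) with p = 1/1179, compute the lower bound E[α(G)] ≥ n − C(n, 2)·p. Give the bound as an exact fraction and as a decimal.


E[|E(G)|] = C(131, 2)·p = 8515 · (1/1179) = 65/9.
E[α(G)] ≥ n − E[|E(G)|] = 131 − 65/9 = 1114/9.
Numerically: ≈ 123.77778.
(This is only a lower bound; the true E[α(G)] may be larger.)

E[α(G)] ≥ 1114/9 ≈ 123.77778.


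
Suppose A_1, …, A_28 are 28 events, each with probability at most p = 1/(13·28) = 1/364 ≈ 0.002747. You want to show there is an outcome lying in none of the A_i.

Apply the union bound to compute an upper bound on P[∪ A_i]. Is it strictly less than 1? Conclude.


Union bound: P[∪_{i=1}^{28} A_i] ≤ Σ_i P[A_i] ≤ 28·p = 28·(1/364) = 1/13.
Numerically: 1/13 ≈ 0.076923.
Is 1/13 < 1? YES.
Since P[∪ A_i] ≤ 1/13 < 1, the complement has P[∩ A_i^c] ≥ 1 − 1/13 = 12/13 > 0, so some outcome avoids every A_i.

28·p = 1/13 ≈ 0.076923; existence CERTIFIED by the union bound.


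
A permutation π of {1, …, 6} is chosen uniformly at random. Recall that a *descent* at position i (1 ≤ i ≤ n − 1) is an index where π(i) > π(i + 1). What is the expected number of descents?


Write X = Σ X_I over i = 1, …, 5, with X_I the indicator of one descent.
There are 5 indicators.
For each fixed i, the pair (π(i), π(i+1)) is a uniformly random ordered pair of distinct values from {1, …, 6}; by symmetry P[π(i) > π(i+1)] = 1/2.
By linearity: E[X] = 5 · (1/2) = (6 − 1) · (1/2) = 5/2 ≈ 2.5000.

E[X] = 5/2 = 2.5000.


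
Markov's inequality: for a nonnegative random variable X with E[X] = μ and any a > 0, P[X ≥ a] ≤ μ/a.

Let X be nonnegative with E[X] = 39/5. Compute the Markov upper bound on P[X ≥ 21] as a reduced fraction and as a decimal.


μ = E[X] = 39/5, a = 21.
Markov: P[X ≥ 21] ≤ μ/a = (39/5)/21 = 13/35.
Numerically: ≈ 0.371429.
(Since a = 21 > μ = 7.800000, the bound 13/35 is < 1 and informative.)

P[X ≥ 21] ≤ 13/35 ≈ 0.371429.


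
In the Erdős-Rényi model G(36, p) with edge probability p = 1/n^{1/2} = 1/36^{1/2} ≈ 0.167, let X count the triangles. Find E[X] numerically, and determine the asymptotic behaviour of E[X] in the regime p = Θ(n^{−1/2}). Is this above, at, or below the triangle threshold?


Number of potential triangles: C(36, 3) = 7140.
Each occurs with probability p³ ≈ (0.167)³ ≈ 4.62963e-03.
By linearity: E[X] = C(36, 3)·p³ ≈ 7140 · 4.62963e-03 ≈ 33.056.
Since α = 1/2 < 1, p = c/n^{1/2} ≫ 1/n is above the triangle threshold p ~ 1/n. Asymptotically E[X] ~ (c³/6)·n^{3(1−α)} = (1³/6)·n^{1.5} → ∞; triangles are abundant w.h.p.

E[X] ≈ 33.056; in regime p = Θ(1/n^{1/2}) E[X] diverges (above the triangle threshold p ~ 1/n).


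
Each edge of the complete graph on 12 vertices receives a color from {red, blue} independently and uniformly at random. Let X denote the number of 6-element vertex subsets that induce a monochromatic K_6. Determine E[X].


Let X = Σ_S X_S over the C(12, 6) = 924 subsets S of size 6, where X_S = 1 if the K_6 on S is monochromatic.
For a fixed S, the K_6 on S has C(6, 2) = 15 edges. P[all 15 edges red] = (1/2)^15, and likewise for blue, so P[monochromatic] = 2·(1/2)^15 = 2^{1 − 15} = 1/16384.
Summing: E[X] = C(12, 6) · 2^{1 − 15} = 924 · 1/16384 = 231/4096.
Numerically: E[X] ≈ 0.056396.

E[X] = C(12,6)·2^(1−C(6,2)) = 231/4096 ≈ 0.056396.


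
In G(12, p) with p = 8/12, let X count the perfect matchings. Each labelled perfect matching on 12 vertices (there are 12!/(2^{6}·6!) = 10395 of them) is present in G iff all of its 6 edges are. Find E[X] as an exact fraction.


K_12 has 12!/(2^{6}·6!) = 10395 labelled perfect matchings.
For each such perfect matching H, let X_H = 1 if all 6 edges of H are present in G. Then P[X_H = 1] = p^{6} = (2/3)^{6} = 64/729.
Summing the indicators: E[X] = Σ_H E[X_H] = 10395 · p^{6} = 10395 · 64/729 = 24640/27.
Numerically: E[X] ≈ 912.6.

E[X] = 10395 · (2/3)^{6} = 24640/27 ≈ 912.6.


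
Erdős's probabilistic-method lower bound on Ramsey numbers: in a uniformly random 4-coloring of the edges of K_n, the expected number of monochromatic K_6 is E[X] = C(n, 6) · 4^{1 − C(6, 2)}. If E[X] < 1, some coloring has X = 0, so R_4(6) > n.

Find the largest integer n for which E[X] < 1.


We need C(n, 6) · 4^{1 − 15} < 1, i.e. C(n, 6) < 4^{15 − 1} = 268435456.
Check values of n near the boundary:
  n = 77: C(77, 6) = 237093780; 237093780 < 268435456? YES
  n = 78: C(78, 6) = 256851595; 256851595 < 268435456? YES
  n = 79: C(79, 6) = 277962685; 277962685 < 268435456? NO
  n = 80: C(80, 6) = 300500200; 300500200 < 268435456? NO
  n = 81: C(81, 6) = 324540216; 324540216 < 268435456? NO
The largest n with C(n, 6) < 268435456 is n = 78 (where E[X] = 256851595/268435456 ≈ 0.957). Hence R_4(6) > 78, i.e. R_4(6) ≥ 79.

Largest n = 78; hence R_4(6) > 78.


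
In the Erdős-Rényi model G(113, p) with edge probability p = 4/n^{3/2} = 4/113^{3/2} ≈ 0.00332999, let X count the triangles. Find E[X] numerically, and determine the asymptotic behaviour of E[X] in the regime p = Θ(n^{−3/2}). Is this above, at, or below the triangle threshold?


Number of potential triangles: C(113, 3) = 234136.
Each occurs with probability p³ ≈ (0.00332999)³ ≈ 3.69255505e-08.
By linearity: E[X] = C(113, 3)·p³ ≈ 234136 · 3.69255505e-08 ≈ 0.008646.
Since α = 3/2 > 1, p = c/n^{3/2} = o(1/n) is below the triangle threshold p ~ 1/n. Asymptotically E[X] ~ (c³/6)·n^{3(1−α)} = (4³/6)·n^{-1.5} → 0, so by Markov's inequality G has no triangles w.h.p.

E[X] ≈ 0.008646; in regime p = Θ(1/n^{3/2}) E[X] tends to 0 (below the triangle threshold p ~ 1/n).


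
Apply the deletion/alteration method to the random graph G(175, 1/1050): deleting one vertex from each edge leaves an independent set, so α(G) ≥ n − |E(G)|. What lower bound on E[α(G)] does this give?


E[|E(G)|] = C(175, 2)·p = 15225 · (1/1050) = 29/2.
E[α(G)] ≥ n − E[|E(G)|] = 175 − 29/2 = 321/2.
Numerically: ≈ 160.5000.
(This is only a lower bound; the true E[α(G)] may be larger.)

E[α(G)] ≥ 321/2 ≈ 160.5000.


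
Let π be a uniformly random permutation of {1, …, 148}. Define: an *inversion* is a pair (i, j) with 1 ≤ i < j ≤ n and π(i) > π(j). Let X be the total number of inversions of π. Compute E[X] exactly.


Write X = Σ X_I over the C(148, 2) = 10878 pairs i < j, with X_I the indicator of one inversion.
There are 10878 indicators.
For each fixed pair i < j, the values π(i) and π(j) are two distinct elements of {1, …, 148} in uniformly random order; by symmetry P[π(i) > π(j)] = 1/2.
By linearity: E[X] = 10878 · (1/2) = C(148, 2) · (1/2) = 10878/2 = 5439 ≈ 5439.000000.

E[X] = 5439 = 5439.000000.


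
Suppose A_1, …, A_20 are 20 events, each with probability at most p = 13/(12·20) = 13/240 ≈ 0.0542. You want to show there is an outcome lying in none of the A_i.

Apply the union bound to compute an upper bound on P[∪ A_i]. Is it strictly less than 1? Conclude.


Union bound: P[∪_{i=1}^{20} A_i] ≤ Σ_i P[A_i] ≤ 20·p = 20·(13/240) = 13/12.
Numerically: 13/12 ≈ 1.0833.
Is 13/12 < 1? NO.
Since the bound 13/12 is ≥ 1, the union bound is uninformative here; it does NOT by itself certify existence.

20·p = 13/12 ≈ 1.0833; existence NOT certified by the union bound.


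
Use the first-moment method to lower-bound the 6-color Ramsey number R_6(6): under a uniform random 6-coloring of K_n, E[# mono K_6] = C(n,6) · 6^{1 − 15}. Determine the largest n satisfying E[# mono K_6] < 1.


We need C(n, 6) · 6^{1 − 15} < 1, i.e. C(n, 6) < 6^{15 − 1} = 78364164096.
Check values of n near the boundary:
  n = 192: C(192, 6) = 64300886496; 64300886496 < 78364164096? YES
  n = 193: C(193, 6) = 66364016544; 66364016544 < 78364164096? YES
  n = 194: C(194, 6) = 68482017072; 68482017072 < 78364164096? YES
  n = 195: C(195, 6) = 70656049360; 70656049360 < 78364164096? YES
  n = 196: C(196, 6) = 72887293024; 72887293024 < 78364164096? YES
  n = 197: C(197, 6) = 75176946208; 75176946208 < 78364164096? YES
  n = 198: C(198, 6) = 77526225777; 77526225777 < 78364164096? YES
  n = 199: C(199, 6) = 79936367511; 79936367511 < 78364164096? NO
  n = 200: C(200, 6) = 82408626300; 82408626300 < 78364164096? NO
The largest n with C(n, 6) < 78364164096 is n = 198 (where E[X] = 25842075259/26121388032 ≈ 0.989). Hence R_6(6) > 198, i.e. R_6(6) ≥ 199.

Largest n = 198; hence R_6(6) > 198.


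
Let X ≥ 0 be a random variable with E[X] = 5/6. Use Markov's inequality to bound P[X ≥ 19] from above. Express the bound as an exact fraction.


μ = E[X] = 5/6, a = 19.
Markov: P[X ≥ 19] ≤ μ/a = (5/6)/19 = 5/114.
Numerically: ≈ 0.0439.
(Since a = 19 > μ = 0.8333, the bound 5/114 is < 1 and informative.)

P[X ≥ 19] ≤ 5/114 ≈ 0.0439.


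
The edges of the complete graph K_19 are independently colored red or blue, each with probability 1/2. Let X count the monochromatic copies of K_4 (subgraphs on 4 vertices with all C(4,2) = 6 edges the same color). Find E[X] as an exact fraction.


Let X = Σ_S X_S over the C(19, 4) = 3876 subsets S of size 4, where X_S = 1 if the K_4 on S is monochromatic.
For a fixed S, the K_4 on S has C(4, 2) = 6 edges. P[all 6 edges red] = (1/2)^6, and likewise for blue, so P[monochromatic] = 2·(1/2)^6 = 2^{1 − 6} = 1/32.
By linearity: E[X] = C(19, 4) · 2^{1 − 6} = 3876 · 1/32 = 969/8.
Numerically: E[X] ≈ 121.1250.

E[X] = C(19,4)·2^(1−C(4,2)) = 969/8 ≈ 121.1250.


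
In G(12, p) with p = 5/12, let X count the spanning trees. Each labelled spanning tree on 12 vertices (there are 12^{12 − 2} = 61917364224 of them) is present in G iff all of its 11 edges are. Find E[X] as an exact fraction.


K_12 has 12^{12 − 2} = 61917364224 labelled spanning trees.
For each such spanning tree H, let X_H = 1 if all 11 edges of H are present in G. Then P[X_H = 1] = p^{11} = (5/12)^{11} = 48828125/743008370688.
By linearity of expectation: E[X] = Σ_H E[X_H] = 61917364224 · p^{11} = 61917364224 · 48828125/743008370688 = 48828125/12.
Numerically: E[X] ≈ 4.069e+06.

E[X] = 61917364224 · (5/12)^{11} = 48828125/12 ≈ 4.069e+06.


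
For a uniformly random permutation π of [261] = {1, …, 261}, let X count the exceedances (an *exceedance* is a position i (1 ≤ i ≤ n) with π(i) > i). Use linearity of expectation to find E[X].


Write X = Σ_{i=1}^{261} X_i, where X_i = 1_{π(i) > i}.
For each fixed i, π(i) is uniform over {1, …, 261} (marginal of a uniform permutation), so P[π(i) > i] = (n − i)/n. Summing: Σ_{i=1}^{261} (n − i)/n = (0 + 1 + … + 260)/261 = 261(261 − 1)/(2·261) = (261 − 1)/2.
Hence E[X] = Σ_{i=1}^{261} (261 − i)/261 = 130 ≈ 130.0000.

E[X] = 130 = 130.0000.


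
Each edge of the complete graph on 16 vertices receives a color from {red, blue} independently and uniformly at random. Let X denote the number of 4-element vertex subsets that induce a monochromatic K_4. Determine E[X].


Let X = Σ_S X_S over the C(16, 4) = 1820 subsets S of size 4, where X_S = 1 if the K_4 on S is monochromatic.
For a fixed S, the K_4 on S has C(4, 2) = 6 edges. P[all 6 edges red] = (1/2)^6, and likewise for blue, so P[monochromatic] = 2·(1/2)^6 = 2^{1 − 6} = 1/32.
Summing: E[X] = C(16, 4) · 2^{1 − 6} = 1820 · 1/32 = 455/8.
Numerically: E[X] ≈ 56.8750.

E[X] = C(16,4)·2^(1−C(4,2)) = 455/8 ≈ 56.8750.


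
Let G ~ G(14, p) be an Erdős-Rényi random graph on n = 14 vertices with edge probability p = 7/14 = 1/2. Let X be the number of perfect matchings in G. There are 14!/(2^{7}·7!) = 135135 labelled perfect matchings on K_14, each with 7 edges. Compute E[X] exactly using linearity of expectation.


K_14 has 14!/(2^{7}·7!) = 135135 labelled perfect matchings.
For each such perfect matching H, let X_H = 1 if all 7 edges of H are present in G. Then P[X_H = 1] = p^{7} = (1/2)^{7} = 1/128.
By linearity: E[X] = Σ_H E[X_H] = 135135 · p^{7} = 135135 · 1/128 = 135135/128.
Numerically: E[X] ≈ 1055.74.

E[X] = 135135 · (1/2)^{7} = 135135/128 ≈ 1055.74.


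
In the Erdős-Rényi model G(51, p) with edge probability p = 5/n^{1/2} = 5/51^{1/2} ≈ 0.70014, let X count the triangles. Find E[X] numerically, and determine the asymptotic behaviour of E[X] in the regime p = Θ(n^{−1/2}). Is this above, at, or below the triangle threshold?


Number of potential triangles: C(51, 3) = 20825.
Each occurs with probability p³ ≈ (0.70014)³ ≈ 3.43205903e-01.
By linearity: E[X] = C(51, 3)·p³ ≈ 20825 · 3.43205903e-01 ≈ 7147.262929.
Since α = 1/2 < 1, p = c/n^{1/2} ≫ 1/n is above the triangle threshold p ~ 1/n. Asymptotically E[X] ~ (c³/6)·n^{3(1−α)} = (5³/6)·n^{1.5} → ∞; triangles are abundant w.h.p.

E[X] ≈ 7147.262929; in regime p = Θ(1/n^{1/2}) E[X] diverges (above the triangle threshold p ~ 1/n).


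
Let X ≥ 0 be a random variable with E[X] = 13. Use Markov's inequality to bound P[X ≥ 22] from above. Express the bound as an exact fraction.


μ = E[X] = 13, a = 22.
Markov: P[X ≥ 22] ≤ μ/a = (13)/22 = 13/22.
Numerically: ≈ 0.590909.
(Since a = 22 > μ = 13.000000, the bound 13/22 is < 1 and informative.)

P[X ≥ 22] ≤ 13/22 ≈ 0.590909.


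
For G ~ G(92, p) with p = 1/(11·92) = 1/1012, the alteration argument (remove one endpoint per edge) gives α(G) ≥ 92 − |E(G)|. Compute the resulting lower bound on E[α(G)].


E[|E(G)|] = C(92, 2)·p = 4186 · (1/1012) = 91/22.
E[α(G)] ≥ n − E[|E(G)|] = 92 − 91/22 = 1933/22.
Numerically: ≈ 87.863636.
(This is only a lower bound; the true E[α(G)] may be larger.)

E[α(G)] ≥ 1933/22 ≈ 87.863636.


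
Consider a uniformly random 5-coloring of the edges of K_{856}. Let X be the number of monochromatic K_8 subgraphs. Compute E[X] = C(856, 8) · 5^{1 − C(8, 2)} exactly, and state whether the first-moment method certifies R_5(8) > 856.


E[X] = C(856, 8) · 5^{1 − 28} = 6918660634157180775 · 5^{−27} = 6918660634157180775/7450580596923828125.
As a reduced fraction: E[X] = 276746425366287231/298023223876953125 ≈ 0.9286.
Is E[X] < 1? YES.
Since E[X] < 1, there exists a 5-coloring of K_{856} with no monochromatic K_8; hence R_5(8) > 856.

E[X] = 276746425366287231/298023223876953125 ≈ 0.9286; E[X] < 1, so R_5(8) > 856.


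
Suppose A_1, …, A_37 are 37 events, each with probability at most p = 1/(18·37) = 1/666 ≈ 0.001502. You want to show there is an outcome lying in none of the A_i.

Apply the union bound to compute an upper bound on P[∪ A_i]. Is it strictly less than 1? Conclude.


Union bound: P[∪_{i=1}^{37} A_i] ≤ Σ_i P[A_i] ≤ 37·p = 37·(1/666) = 1/18.
Numerically: 1/18 ≈ 0.055556.
Is 1/18 < 1? YES.
Since P[∪ A_i] ≤ 1/18 < 1, the complement has P[∩ A_i^c] ≥ 1 − 1/18 = 17/18 > 0, so some outcome avoids every A_i.

37·p = 1/18 ≈ 0.055556; existence CERTIFIED by the union bound.


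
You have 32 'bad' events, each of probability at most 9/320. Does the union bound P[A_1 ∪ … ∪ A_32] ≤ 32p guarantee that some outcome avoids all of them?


Union bound: P[∪_{i=1}^{32} A_i] ≤ Σ_i P[A_i] ≤ 32·p = 32·(9/320) = 9/10.
Numerically: 9/10 ≈ 0.900000.
Is 9/10 < 1? YES.
Since P[∪ A_i] ≤ 9/10 < 1, the complement has P[∩ A_i^c] ≥ 1 − 9/10 = 1/10 > 0, so some outcome avoids every A_i.

32·p = 9/10 ≈ 0.900000; existence CERTIFIED by the union bound.


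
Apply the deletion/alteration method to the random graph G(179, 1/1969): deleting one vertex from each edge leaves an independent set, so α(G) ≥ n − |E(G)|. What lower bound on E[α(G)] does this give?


E[|E(G)|] = C(179, 2)·p = 15931 · (1/1969) = 89/11.
E[α(G)] ≥ n − E[|E(G)|] = 179 − 89/11 = 1880/11.
Numerically: ≈ 170.909.
(This is only a lower bound; the true E[α(G)] may be larger.)

E[α(G)] ≥ 1880/11 ≈ 170.909.


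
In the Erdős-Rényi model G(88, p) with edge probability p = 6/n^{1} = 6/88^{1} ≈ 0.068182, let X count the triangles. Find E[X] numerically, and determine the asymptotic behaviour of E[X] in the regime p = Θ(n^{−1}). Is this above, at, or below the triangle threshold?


Number of potential triangles: C(88, 3) = 109736.
Each occurs with probability p³ ≈ (0.068182)³ ≈ 3.1696093e-04.
By linearity: E[X] = C(88, 3)·p³ ≈ 109736 · 3.1696093e-04 ≈ 34.78202.
Here α = 1, so p = 6/n is exactly at the triangle threshold p ~ 1/n. Asymptotically E[X] → c³/6 = 6³/6 = 36 ≈ 36.00000, a bounded constant. In this regime the triangle count is asymptotically Poisson(c³/6).

E[X] ≈ 34.78202; in regime p = Θ(1/n^{1}) E[X] stays bounded (at the triangle threshold p ~ 1/n).


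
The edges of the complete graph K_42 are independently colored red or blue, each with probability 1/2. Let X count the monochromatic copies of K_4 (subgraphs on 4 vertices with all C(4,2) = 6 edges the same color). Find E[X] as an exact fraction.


Let X = Σ_S X_S over the C(42, 4) = 111930 subsets S of size 4, where X_S = 1 if the K_4 on S is monochromatic.
For a fixed S, the K_4 on S has C(4, 2) = 6 edges. P[all 6 edges red] = (1/2)^6, and likewise for blue, so P[monochromatic] = 2·(1/2)^6 = 2^{1 − 6} = 1/32.
By linearity: E[X] = C(42, 4) · 2^{1 − 6} = 111930 · 1/32 = 55965/16.
Numerically: E[X] ≈ 3497.812.

E[X] = C(42,4)·2^(1−C(4,2)) = 55965/16 ≈ 3497.812.


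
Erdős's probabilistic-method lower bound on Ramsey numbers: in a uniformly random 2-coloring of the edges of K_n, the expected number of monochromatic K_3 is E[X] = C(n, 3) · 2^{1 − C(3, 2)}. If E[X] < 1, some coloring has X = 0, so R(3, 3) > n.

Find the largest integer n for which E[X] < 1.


We need C(n, 3) · 2^{1 − 3} < 1, i.e. C(n, 3) < 2^{3 − 1} = 4.
Check values of n near the boundary:
  n = 3: C(3, 3) = 1; 1 < 4? YES
  n = 4: C(4, 3) = 4; 4 < 4? NO
  n = 5: C(5, 3) = 10; 10 < 4? NO
  n = 6: C(6, 3) = 20; 20 < 4? NO
The largest n with C(n, 3) < 4 is n = 3 (where E[X] = 1/4 ≈ 0.250000). Hence R(3, 3) > 3, i.e. R(3, 3) ≥ 4.

Largest n = 3; hence R(3, 3) > 3.


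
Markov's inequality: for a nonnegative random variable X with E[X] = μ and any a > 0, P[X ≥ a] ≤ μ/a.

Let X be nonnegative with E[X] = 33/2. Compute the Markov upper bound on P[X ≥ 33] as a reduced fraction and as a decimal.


μ = E[X] = 33/2, a = 33.
Markov: P[X ≥ 33] ≤ μ/a = (33/2)/33 = 1/2.
Numerically: ≈ 0.50000.
(Since a = 33 > μ = 16.50000, the bound 1/2 is < 1 and informative.)

P[X ≥ 33] ≤ 1/2 ≈ 0.50000.


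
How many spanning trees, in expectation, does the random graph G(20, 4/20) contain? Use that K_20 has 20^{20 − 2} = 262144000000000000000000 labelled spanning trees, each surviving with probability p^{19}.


K_20 has 20^{20 − 2} = 262144000000000000000000 labelled spanning trees.
For each such spanning tree H, let X_H = 1 if all 19 edges of H are present in G. Then P[X_H = 1] = p^{19} = (1/5)^{19} = 1/19073486328125.
Summing the indicators: E[X] = Σ_H E[X_H] = 262144000000000000000000 · p^{19} = 262144000000000000000000 · 1/19073486328125 = 68719476736/5.
Numerically: E[X] ≈ 1.3744e+10.

E[X] = 262144000000000000000000 · (1/5)^{19} = 68719476736/5 ≈ 1.3744e+10.


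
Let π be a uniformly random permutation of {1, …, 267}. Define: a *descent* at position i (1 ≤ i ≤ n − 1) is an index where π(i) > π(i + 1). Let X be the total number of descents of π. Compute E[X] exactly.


Write X = Σ X_I over i = 1, …, 266, with X_I the indicator of one descent.
There are 266 indicators.
For each fixed i, the pair (π(i), π(i+1)) is a uniformly random ordered pair of distinct values from {1, …, 267}; by symmetry P[π(i) > π(i+1)] = 1/2.
By linearity: E[X] = 266 · (1/2) = (267 − 1) · (1/2) = 133 ≈ 133.000.

E[X] = 133 = 133.000.


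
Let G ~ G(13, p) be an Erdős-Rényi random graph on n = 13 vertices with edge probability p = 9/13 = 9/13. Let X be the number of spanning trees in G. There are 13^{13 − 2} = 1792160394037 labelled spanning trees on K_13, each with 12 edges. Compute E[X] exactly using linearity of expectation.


K_13 has 13^{13 − 2} = 1792160394037 labelled spanning trees.
For each such spanning tree H, let X_H = 1 if all 12 edges of H are present in G. Then P[X_H = 1] = p^{12} = (9/13)^{12} = 282429536481/23298085122481.
By linearity of expectation: E[X] = Σ_H E[X_H] = 1792160394037 · p^{12} = 1792160394037 · 282429536481/23298085122481 = 282429536481/13.
Numerically: E[X] ≈ 2.17253e+10.

E[X] = 1792160394037 · (9/13)^{12} = 282429536481/13 ≈ 2.17253e+10.


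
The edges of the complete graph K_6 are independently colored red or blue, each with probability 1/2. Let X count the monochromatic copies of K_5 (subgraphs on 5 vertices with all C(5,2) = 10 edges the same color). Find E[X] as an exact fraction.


Let X = Σ_S X_S over the C(6, 5) = 6 subsets S of size 5, where X_S = 1 if the K_5 on S is monochromatic.
For a fixed S, the K_5 on S has C(5, 2) = 10 edges. P[all 10 edges red] = (1/2)^10, and likewise for blue, so P[monochromatic] = 2·(1/2)^10 = 2^{1 − 10} = 1/512.
By linearity: E[X] = C(6, 5) · 2^{1 − 10} = 6 · 1/512 = 3/256.
Numerically: E[X] ≈ 0.012.

E[X] = C(6,5)·2^(1−C(5,2)) = 3/256 ≈ 0.012.


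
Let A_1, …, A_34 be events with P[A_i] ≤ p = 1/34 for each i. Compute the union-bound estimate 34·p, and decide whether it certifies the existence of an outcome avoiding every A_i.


Union bound: P[∪_{i=1}^{34} A_i] ≤ Σ_i P[A_i] ≤ 34·p = 34·(1/34) = 1.
Numerically: 1 ≈ 1.000.
Is 1 < 1? NO.
Since the bound 1 is ≥ 1, the union bound is uninformative here; it does NOT by itself certify existence.

34·p = 1 ≈ 1.000; existence NOT certified by the union bound.


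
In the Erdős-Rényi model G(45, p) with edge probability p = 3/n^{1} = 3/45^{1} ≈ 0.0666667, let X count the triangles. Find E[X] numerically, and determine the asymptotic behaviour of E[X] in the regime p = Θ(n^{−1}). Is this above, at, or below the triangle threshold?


Number of potential triangles: C(45, 3) = 14190.
Each occurs with probability p³ ≈ (0.0666667)³ ≈ 2.96296296e-04.
By linearity: E[X] = C(45, 3)·p³ ≈ 14190 · 2.96296296e-04 ≈ 4.204444.
Here α = 1, so p = 3/n is exactly at the triangle threshold p ~ 1/n. Asymptotically E[X] → c³/6 = 3³/6 = 9/2 ≈ 4.500000, a bounded constant. In this regime the triangle count is asymptotically Poisson(c³/6).

E[X] ≈ 4.204444; in regime p = Θ(1/n^{1}) E[X] stays bounded (at the triangle threshold p ~ 1/n).


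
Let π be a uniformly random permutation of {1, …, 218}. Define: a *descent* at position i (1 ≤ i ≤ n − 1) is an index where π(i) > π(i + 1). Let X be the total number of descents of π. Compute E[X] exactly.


Write X = Σ X_I over i = 1, …, 217, with X_I the indicator of one descent.
There are 217 indicators.
For each fixed i, the pair (π(i), π(i+1)) is a uniformly random ordered pair of distinct values from {1, …, 218}; by symmetry P[π(i) > π(i+1)] = 1/2.
By linearity: E[X] = 217 · (1/2) = (218 − 1) · (1/2) = 217/2 ≈ 108.5000.

E[X] = 217/2 = 108.5000.


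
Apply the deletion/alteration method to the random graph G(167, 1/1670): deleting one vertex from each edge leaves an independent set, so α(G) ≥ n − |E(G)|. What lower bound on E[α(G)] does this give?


E[|E(G)|] = C(167, 2)·p = 13861 · (1/1670) = 83/10.
E[α(G)] ≥ n − E[|E(G)|] = 167 − 83/10 = 1587/10.
Numerically: ≈ 158.700000.
(This is only a lower bound; the true E[α(G)] may be larger.)

E[α(G)] ≥ 1587/10 ≈ 158.700000.


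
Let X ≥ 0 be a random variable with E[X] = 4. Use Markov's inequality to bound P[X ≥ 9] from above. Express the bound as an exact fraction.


μ = E[X] = 4, a = 9.
Markov: P[X ≥ 9] ≤ μ/a = (4)/9 = 4/9.
Numerically: ≈ 0.4444.
(Since a = 9 > μ = 4.0000, the bound 4/9 is < 1 and informative.)

P[X ≥ 9] ≤ 4/9 ≈ 0.4444.


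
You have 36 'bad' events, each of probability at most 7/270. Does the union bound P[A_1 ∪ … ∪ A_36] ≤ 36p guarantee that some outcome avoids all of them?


Union bound: P[∪_{i=1}^{36} A_i] ≤ Σ_i P[A_i] ≤ 36·p = 36·(7/270) = 14/15.
Numerically: 14/15 ≈ 0.933333.
Is 14/15 < 1? YES.
Since P[∪ A_i] ≤ 14/15 < 1, the complement has P[∩ A_i^c] ≥ 1 − 14/15 = 1/15 > 0, so some outcome avoids every A_i.

36·p = 14/15 ≈ 0.933333; existence CERTIFIED by the union bound.


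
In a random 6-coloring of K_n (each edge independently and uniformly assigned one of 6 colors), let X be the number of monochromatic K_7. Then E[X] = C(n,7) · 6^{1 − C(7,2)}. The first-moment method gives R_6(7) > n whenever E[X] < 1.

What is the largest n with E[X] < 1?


We need C(n, 7) · 6^{1 − 21} < 1, i.e. C(n, 7) < 6^{21 − 1} = 3656158440062976.
Check values of n near the boundary:
  n = 563: C(563, 7) = 3426622515769596; 3426622515769596 < 3656158440062976? YES
  n = 564: C(564, 7) = 3469685994423792; 3469685994423792 < 3656158440062976? YES
  n = 565: C(565, 7) = 3513212521235560; 3513212521235560 < 3656158440062976? YES
  n = 566: C(566, 7) = 3557206237959440; 3557206237959440 < 3656158440062976? YES
  n = 567: C(567, 7) = 3601671315933933; 3601671315933933 < 3656158440062976? YES
  n = 568: C(568, 7) = 3646611956239704; 3646611956239704 < 3656158440062976? YES
  n = 569: C(569, 7) = 3692032389858348; 3692032389858348 < 3656158440062976? NO
  n = 570: C(570, 7) = 3737936877831720; 3737936877831720 < 3656158440062976? NO
  n = 571: C(571, 7) = 3784329711421830; 3784329711421830 < 3656158440062976? NO
The largest n with C(n, 7) < 3656158440062976 is n = 568 (where E[X] = 16882462760369/16926659444736 ≈ 0.9973889). Hence R_6(7) > 568, i.e. R_6(7) ≥ 569.

Largest n = 568; hence R_6(7) > 568.


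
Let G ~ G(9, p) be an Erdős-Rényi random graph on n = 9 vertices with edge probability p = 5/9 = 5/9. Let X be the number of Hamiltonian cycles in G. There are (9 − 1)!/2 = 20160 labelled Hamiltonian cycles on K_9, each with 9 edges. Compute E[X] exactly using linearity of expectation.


K_9 has (9 − 1)!/2 = 20160 labelled Hamiltonian cycles.
For each such Hamiltonian cycle H, let X_H = 1 if all 9 edges of H are present in G. Then P[X_H = 1] = p^{9} = (5/9)^{9} = 1953125/387420489.
By linearity: E[X] = Σ_H E[X_H] = 20160 · p^{9} = 20160 · 1953125/387420489 = 4375000000/43046721.
Numerically: E[X] ≈ 101.634.

E[X] = 20160 · (5/9)^{9} = 4375000000/43046721 ≈ 101.634.


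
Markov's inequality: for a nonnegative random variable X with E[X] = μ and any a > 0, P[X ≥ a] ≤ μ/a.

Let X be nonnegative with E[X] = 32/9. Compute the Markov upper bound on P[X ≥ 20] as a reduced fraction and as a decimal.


μ = E[X] = 32/9, a = 20.
Markov: P[X ≥ 20] ≤ μ/a = (32/9)/20 = 8/45.
Numerically: ≈ 0.177778.
(Since a = 20 > μ = 3.555556, the bound 8/45 is < 1 and informative.)

P[X ≥ 20] ≤ 8/45 ≈ 0.177778.


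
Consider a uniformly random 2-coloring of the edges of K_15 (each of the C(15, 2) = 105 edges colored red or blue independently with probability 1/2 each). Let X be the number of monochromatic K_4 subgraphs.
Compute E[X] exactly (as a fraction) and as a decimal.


Let X = Σ_S X_S over the C(15, 4) = 1365 subsets S of size 4, where X_S = 1 if the K_4 on S is monochromatic.
For a fixed S, the K_4 on S has C(4, 2) = 6 edges. P[all 6 edges red] = (1/2)^6, and likewise for blue, so P[monochromatic] = 2·(1/2)^6 = 2^{1 − 6} = 1/32.
Summing: E[X] = C(15, 4) · 2^{1 − 6} = 1365 · 1/32 = 1365/32.
Numerically: E[X] ≈ 42.65625.

E[X] = C(15,4)·2^(1−C(4,2)) = 1365/32 ≈ 42.65625.


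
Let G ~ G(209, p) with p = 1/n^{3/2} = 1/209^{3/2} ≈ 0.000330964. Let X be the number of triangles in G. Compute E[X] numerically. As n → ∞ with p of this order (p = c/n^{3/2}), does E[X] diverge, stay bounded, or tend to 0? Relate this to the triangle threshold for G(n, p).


Number of potential triangles: C(209, 3) = 1499784.
Each occurs with probability p³ ≈ (0.000330964)³ ≈ 3.62528131e-11.
By linearity: E[X] = C(209, 3)·p³ ≈ 1499784 · 3.62528131e-11 ≈ 0.000054.
Since α = 3/2 > 1, p = c/n^{3/2} = o(1/n) is below the triangle threshold p ~ 1/n. Asymptotically E[X] ~ (c³/6)·n^{3(1−α)} = (1³/6)·n^{-1.5} → 0, so by Markov's inequality G has no triangles w.h.p.

E[X] ≈ 0.000054; in regime p = Θ(1/n^{3/2}) E[X] tends to 0 (below the triangle threshold p ~ 1/n).


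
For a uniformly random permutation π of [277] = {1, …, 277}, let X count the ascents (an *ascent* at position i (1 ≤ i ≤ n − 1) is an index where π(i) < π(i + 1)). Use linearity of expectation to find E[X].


Write X = Σ X_I over i = 1, …, 276, with X_I the indicator of one ascent.
There are 276 indicators.
For each fixed i, the pair (π(i), π(i+1)) is a uniformly random ordered pair of distinct values from {1, …, 277}; by symmetry P[π(i) < π(i+1)] = 1/2.
By linearity: E[X] = 276 · (1/2) = (277 − 1) · (1/2) = 138 ≈ 138.000000.

E[X] = 138 = 138.000000.


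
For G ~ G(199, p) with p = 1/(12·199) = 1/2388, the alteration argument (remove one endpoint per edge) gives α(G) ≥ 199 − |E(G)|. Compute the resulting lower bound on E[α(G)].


E[|E(G)|] = C(199, 2)·p = 19701 · (1/2388) = 33/4.
E[α(G)] ≥ n − E[|E(G)|] = 199 − 33/4 = 763/4.
Numerically: ≈ 190.75000.
(This is only a lower bound; the true E[α(G)] may be larger.)

E[α(G)] ≥ 763/4 ≈ 190.75000.


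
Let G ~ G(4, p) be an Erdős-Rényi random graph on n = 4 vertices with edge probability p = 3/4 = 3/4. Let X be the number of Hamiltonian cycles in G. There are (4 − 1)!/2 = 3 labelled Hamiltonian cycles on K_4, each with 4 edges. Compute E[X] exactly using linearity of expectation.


K_4 has (4 − 1)!/2 = 3 labelled Hamiltonian cycles.
For each such Hamiltonian cycle H, let X_H = 1 if all 4 edges of H are present in G. Then P[X_H = 1] = p^{4} = (3/4)^{4} = 81/256.
By linearity of expectation: E[X] = Σ_H E[X_H] = 3 · p^{4} = 3 · 81/256 = 243/256.
Numerically: E[X] ≈ 0.949219.

E[X] = 3 · (3/4)^{4} = 243/256 ≈ 0.949219.


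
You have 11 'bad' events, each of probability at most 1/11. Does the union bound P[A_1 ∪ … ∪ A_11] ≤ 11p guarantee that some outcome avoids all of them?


Union bound: P[∪_{i=1}^{11} A_i] ≤ Σ_i P[A_i] ≤ 11·p = 11·(1/11) = 1.
Numerically: 1 ≈ 1.00000.
Is 1 < 1? NO.
Since the bound 1 is ≥ 1, the union bound is uninformative here; it does NOT by itself certify existence.

11·p = 1 ≈ 1.00000; existence NOT certified by the union bound.
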